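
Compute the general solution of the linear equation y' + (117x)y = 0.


P(x) = 117x ⇒ μ = e^((117/2)x²).
Q(x) = 0 so μ y is constant: y = Ce^(-(117/2)x²).


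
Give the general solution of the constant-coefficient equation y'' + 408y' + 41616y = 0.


Characteristic equation: r² + 408r + 41616 = 0, i.e. (r + 204)² = 0.
Repeated root r = -204; include an x factor for the second linearly independent solution.
General solution: y = (C₁ + C₂x)e^(-204x).


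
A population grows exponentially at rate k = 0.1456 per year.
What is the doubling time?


Exponential growth: P(t) = P₀ e^(0.1456t). Set P(t)/P₀ = 2: e^(0.1456t) = 2.
Solve: t = ln(2)/0.1456 ≈ 4.76 years.


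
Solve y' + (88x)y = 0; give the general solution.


P(x) = 88x ⇒ μ = e^(44x²).
Q(x) = 0 so μ y is constant: y = Ce^(-44x²).


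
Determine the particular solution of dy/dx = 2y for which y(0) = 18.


General solution of y' = 2y is y = Ce^(2x).
Apply y(0) = 18: C = 18.
Particular solution: y = 18e^(2x).


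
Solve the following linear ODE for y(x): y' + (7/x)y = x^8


P(x) = 7/x ⇒ μ = x^7.
(x^7 y)' = x^15 ⇒ x^7 y = x^16/(16) + C.
Solve for y: y = (1/16)x^9 + C/x^7.


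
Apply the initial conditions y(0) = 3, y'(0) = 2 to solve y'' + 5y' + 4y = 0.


Characteristic roots of r² + 5r + 4 = 0 are -1, -4.
General solution y = c₁ e^(-x) + c₂ e^(-4x).
Apply y(0) = 3: c₁ + c₂ = 3. Apply y'(0) = 2: -1 c₁ - 4 c₂ = 2.
Solve: c₁ = 14/3, c₂ = -5/3.
Particular solution: y = (14/3)e^(-x) - (5/3)e^(-4x).


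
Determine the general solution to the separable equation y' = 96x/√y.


Separate: √y dy = 96x dx.
Integrate: (2/3)y^(3/2) = 48x² + C.


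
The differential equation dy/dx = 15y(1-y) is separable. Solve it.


Separate: dy/[y(1-y)] = 15 dx.
Partial fractions: 1/[y(1-y)] = 1/y + 1/(1-y).
Integrate: ln|y/(1-y)| = 15x + C₀.
Solve for y: y = 1/(1 + Ce^(-15x)).


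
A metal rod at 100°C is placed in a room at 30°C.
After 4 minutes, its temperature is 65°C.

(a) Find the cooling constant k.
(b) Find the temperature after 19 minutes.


Newton's law: T(t) = T_a + (T₀ - T_a)e^(-kt).
(a) Use T(4) = 65: (65 - 30)/(100 - 30) = e^(-k·4), so k = -ln(0.500)/4 ≈ 0.1733.
(b) Apply k to t = 19: T(19) = 30 + (70)e^(-3.292) ≈ 32.6°C.


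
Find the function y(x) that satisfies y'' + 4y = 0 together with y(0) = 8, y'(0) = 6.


Characteristic roots of r² + 4 = 0 are ±2i, so y = C₁cos(2x) + C₂sin(2x).
Apply y(0) = 8: C₁ = 8. Differentiate and apply y'(0) = 6: 2·C₂ = 6, so C₂ = 3.
Particular solution: y = 8cos(2x) + 3sin(2x).


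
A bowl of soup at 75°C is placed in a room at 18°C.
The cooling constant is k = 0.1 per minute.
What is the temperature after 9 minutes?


Newton's law: dT/dt = -k(T - T_a) has solution T(t) = T_a + (T₀ - T_a)e^(-kt).
Plug in T_a = 18, T₀ = 75, k = 0.1, t = 9: T(9) = 18 + (57)e^(-0.90) ≈ 41.2°C.


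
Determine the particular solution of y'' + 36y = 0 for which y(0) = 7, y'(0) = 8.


Characteristic roots of r² + 36 = 0 are ±6i, so y = C₁cos(6x) + C₂sin(6x).
Apply y(0) = 7: C₁ = 7. Differentiate and apply y'(0) = 8: 6·C₂ = 8, so C₂ = 4/3.
Particular solution: y = 7cos(6x) + (4/3)sin(6x).


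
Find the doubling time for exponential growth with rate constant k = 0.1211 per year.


Exponential growth: P(t) = P₀ e^(0.1211t). Set P(t)/P₀ = 2: e^(0.1211t) = 2.
Solve: t = ln(2)/0.1211 ≈ 5.72 years.


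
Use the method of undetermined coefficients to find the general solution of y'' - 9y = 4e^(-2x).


Characteristic roots of r² - 9 = 0 are -3, 3.
y_h = C₁e^(-3x) + C₂e^(3x).
Forcing exponent -2 is not a characteristic root; try y_p = Ae^(-2x).
Substitute: A·(4 + (0)·-2 + (-9)) = A·-5 = 4, so A = -4/5.
General solution: y = C₁e^(-3x) + C₂e^(3x) - (4/5)e^(-2x).


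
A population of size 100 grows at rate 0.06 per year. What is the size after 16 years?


The ODE dP/dt = 0.06P has solution P(t) = P(0)e^(0.06t).
Substitute P(0) = 100 and t = 16: P(16) = 100 e^(0.96) ≈ 261.


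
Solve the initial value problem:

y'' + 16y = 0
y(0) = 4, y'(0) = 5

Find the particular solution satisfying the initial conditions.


Characteristic roots of r² + 16 = 0 are ±4i, so y = C₁cos(4x) + C₂sin(4x).
Apply y(0) = 4: C₁ = 4. Differentiate and apply y'(0) = 5: 4·C₂ = 5, so C₂ = 5/4.
Particular solution: y = 4cos(4x) + (5/4)sin(4x).


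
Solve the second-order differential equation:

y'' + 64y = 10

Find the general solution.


Homogeneous part: r² + 64 = 0 ⇒ r = ±8i, so y_h = C₁cos(8x) + C₂sin(8x).
Try constant y_p = A; plug in: 64A = 10 ⇒ A = 5/32.
General solution: y = C₁cos(8x) + C₂sin(8x) + 5/32.


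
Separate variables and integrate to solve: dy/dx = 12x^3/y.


Separate variables: y dy = 12x^3 dx.
Integrate both sides: y²/2 = 3x^4 + C₀.
Multiply by 2: y² = 6x^4 + C.


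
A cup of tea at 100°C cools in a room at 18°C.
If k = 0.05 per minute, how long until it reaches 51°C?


From T(t) = T_a + (T₀ - T_a)e^(-kt), set T(t) = 51:
(51 - 18) / (100 - 18) = e^(-0.05t), so t = -ln(0.402)/0.05 ≈ 18.2 minutes.


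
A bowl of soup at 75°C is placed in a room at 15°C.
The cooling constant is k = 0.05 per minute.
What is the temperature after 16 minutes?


Newton's law: dT/dt = -k(T - T_a) has solution T(t) = T_a + (T₀ - T_a)e^(-kt).
Plug in T_a = 15, T₀ = 75, k = 0.05, t = 16: T(16) = 15 + (60)e^(-0.80) ≈ 42.0°C.


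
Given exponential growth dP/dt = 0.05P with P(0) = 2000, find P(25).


The ODE dP/dt = 0.05P has solution P(t) = P(0)e^(0.05t).
Substitute P(0) = 2000 and t = 25: P(25) = 2000 e^(1.25) ≈ 6981.


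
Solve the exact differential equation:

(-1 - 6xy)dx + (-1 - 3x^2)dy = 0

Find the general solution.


Check exactness: ∂M/∂y = -6x and ∂N/∂x = -6x; equal, so the equation is exact.
Integrate M with respect to x (treating y as constant): ∫M dx = -x - 3x^2y + h(y).
Differentiate w.r.t. y and set equal to N: the x-dependent terms already match, leaving h'(y) = -1. Integrate: h(y) = -y.
So F(x,y) = -x - y - 3x^2y.
General solution: -x - y - 3x^2y = C.


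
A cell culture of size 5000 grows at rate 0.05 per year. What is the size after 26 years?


The ODE dP/dt = 0.05P has solution P(t) = P(0)e^(0.05t).
Substitute P(0) = 5000 and t = 26: P(26) = 5000 e^(1.30) ≈ 18346.


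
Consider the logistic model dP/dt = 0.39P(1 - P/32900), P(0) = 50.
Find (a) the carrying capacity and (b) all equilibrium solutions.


Logistic ODE dP/dt = 0.39P(1 - P/32900) has equilibria where dP/dt = 0, i.e. P = 0 or P = 32900.
The coefficient (1 - P/K) = 0 when P = K, identifying K = 32900 as the carrying capacity.
(a) K = 32900; (b) equilibria P = 0 and P = 32900.


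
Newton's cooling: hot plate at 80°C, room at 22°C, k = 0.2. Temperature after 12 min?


Newton's law: dT/dt = -k(T - T_a) has solution T(t) = T_a + (T₀ - T_a)e^(-kt).
Plug in T_a = 22, T₀ = 80, k = 0.2, t = 12: T(12) = 22 + (58)e^(-2.40) ≈ 27.3°C.


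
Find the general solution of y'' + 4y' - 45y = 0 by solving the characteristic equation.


Characteristic equation: r² + 4r - 45 = 0.
Factor: (r + 9)(r - 5) = 0 ⇒ r = -9, 5 (distinct real).
General solution: y = C₁e^(-9x) + C₂e^(5x).


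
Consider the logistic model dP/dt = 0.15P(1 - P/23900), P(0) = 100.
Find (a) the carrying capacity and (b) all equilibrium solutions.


Logistic ODE dP/dt = 0.15P(1 - P/23900) has equilibria where dP/dt = 0, i.e. P = 0 or P = 23900.
The coefficient (1 - P/K) = 0 when P = K, identifying K = 23900 as the carrying capacity.
(a) K = 23900; (b) equilibria P = 0 and P = 23900.


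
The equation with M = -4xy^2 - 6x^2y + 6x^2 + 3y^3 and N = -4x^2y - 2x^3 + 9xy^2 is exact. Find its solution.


Check exactness: ∂M/∂y = -8xy - 6x^2 + 9y^2 and ∂N/∂x = -8xy - 6x^2 + 9y^2; equal, so the equation is exact.
Integrate M with respect to x (treating y as constant): ∫M dx = -2x^2y^2 - 2x^3y + 2x^3 + 3xy^3 + h(y).
Differentiate w.r.t. y and set equal to N: all terms match, so h'(y) = 0 and h is a constant absorbed into C.
General solution: -2x^2y^2 - 2x^3y + 2x^3 + 3xy^3 = C.


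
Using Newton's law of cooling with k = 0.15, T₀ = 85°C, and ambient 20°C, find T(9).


Newton's law: dT/dt = -k(T - T_a) has solution T(t) = T_a + (T₀ - T_a)e^(-kt).
Plug in T_a = 20, T₀ = 85, k = 0.15, t = 9: T(9) = 20 + (65)e^(-1.35) ≈ 36.9°C.


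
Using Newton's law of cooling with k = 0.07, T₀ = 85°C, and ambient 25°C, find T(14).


Newton's law: dT/dt = -k(T - T_a) has solution T(t) = T_a + (T₀ - T_a)e^(-kt).
Plug in T_a = 25, T₀ = 85, k = 0.07, t = 14: T(14) = 25 + (60)e^(-0.98) ≈ 47.5°C.


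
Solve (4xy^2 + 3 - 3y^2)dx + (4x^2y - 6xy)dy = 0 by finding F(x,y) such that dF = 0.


Check exactness: ∂M/∂y = 8xy - 6y and ∂N/∂x = 8xy - 6y; equal, so the equation is exact.
Integrate M with respect to x (treating y as constant): ∫M dx = 2x^2y^2 + 3x - 3xy^2 + h(y).
Differentiate w.r.t. y and set equal to N: all terms match, so h'(y) = 0 and h is a constant absorbed into C.
General solution: 2x^2y^2 + 3x - 3xy^2 = C.


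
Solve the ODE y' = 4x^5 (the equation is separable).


Integrate both sides with respect to x: y = ∫ 4x^5 dx = (2/3)x^6 + C.


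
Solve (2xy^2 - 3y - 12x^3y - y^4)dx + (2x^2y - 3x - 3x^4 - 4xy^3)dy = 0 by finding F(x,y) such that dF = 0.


Check exactness: ∂M/∂y = 4xy - 3 - 12x^3 - 4y^3 and ∂N/∂x = 4xy - 3 - 12x^3 - 4y^3; equal, so the equation is exact.
Integrate M with respect to x (treating y as constant): ∫M dx = x^2y^2 - 3xy - 3x^4y - xy^4 + h(y).
Differentiate w.r.t. y and set equal to N: all terms match, so h'(y) = 0 and h is a constant absorbed into C.
General solution: x^2y^2 - 3xy - 3x^4y - xy^4 = C.


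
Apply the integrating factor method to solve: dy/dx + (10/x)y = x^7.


P(x) = 10/x ⇒ μ = x^10.
(x^10 y)' = x^10·x^7 = x^17.
Integrate: x^10 y = x^18/(18) + C.
Solve for y: y = (1/18)x^8 + C/x^10.


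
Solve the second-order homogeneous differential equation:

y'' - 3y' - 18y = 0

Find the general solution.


Characteristic equation: r² - 3r - 18 = 0.
Factor: (r - 6)(r + 3) = 0 ⇒ r = 6, -3 (distinct real).
General solution: y = C₁e^(6x) + C₂e^(-3x).


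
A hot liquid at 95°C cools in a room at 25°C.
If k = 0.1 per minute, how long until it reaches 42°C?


From T(t) = T_a + (T₀ - T_a)e^(-kt), set T(t) = 42:
(42 - 25) / (95 - 25) = e^(-0.1t), so t = -ln(0.243)/0.1 ≈ 14.2 minutes.


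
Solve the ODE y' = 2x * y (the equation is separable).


Separate variables: dy/y = 2x dx.
Integrate: ln|y| = x^2 + C₀.
Exponentiate: y = Ce^(x^2).


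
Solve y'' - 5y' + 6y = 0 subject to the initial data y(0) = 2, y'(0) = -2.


Characteristic roots of r² - 5r + 6 = 0 are 3, 2.
General solution y = c₁ e^(3x) + c₂ e^(2x).
Apply y(0) = 2: c₁ + c₂ = 2. Apply y'(0) = -2: 3 c₁ + 2 c₂ = -2.
Solve: c₁ = -6, c₂ = 8.
Particular solution: y = -6e^(3x) + 8e^(2x).


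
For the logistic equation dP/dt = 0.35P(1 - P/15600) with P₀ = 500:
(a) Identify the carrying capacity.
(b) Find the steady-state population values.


Logistic ODE dP/dt = 0.35P(1 - P/15600) has equilibria where dP/dt = 0, i.e. P = 0 or P = 15600.
The coefficient (1 - P/K) = 0 when P = K, identifying K = 15600 as the carrying capacity.
(a) K = 15600; (b) equilibria P = 0 and P = 15600.


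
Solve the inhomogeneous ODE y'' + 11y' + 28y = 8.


Characteristic roots of r² + 11r + 28 = 0 are -7, -4.
y_h = C₁e^(-7x) + C₂e^(-4x).
Constant forcing; try y_p = A. Then 28A = 8 ⇒ A = 2/7.
General solution: y = C₁e^(-7x) + C₂e^(-4x) + 2/7.


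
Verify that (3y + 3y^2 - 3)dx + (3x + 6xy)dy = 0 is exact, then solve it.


Check exactness: ∂M/∂y = 3 + 6y and ∂N/∂x = 3 + 6y; equal, so the equation is exact.
Integrate M with respect to x (treating y as constant): ∫M dx = 3xy + 3xy^2 - 3x + h(y).
Differentiate w.r.t. y and set equal to N: all terms match, so h'(y) = 0 and h is a constant absorbed into C.
General solution: 3xy + 3xy^2 - 3x = C.


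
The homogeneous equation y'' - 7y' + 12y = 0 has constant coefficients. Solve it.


Characteristic equation: r² - 7r + 12 = 0.
Factor: (r - 4)(r - 3) = 0 ⇒ r = 4, 3 (distinct real).
General solution: y = C₁e^(4x) + C₂e^(3x).


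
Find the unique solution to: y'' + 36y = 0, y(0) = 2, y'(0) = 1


Characteristic roots of r² + 36 = 0 are ±6i, so y = C₁cos(6x) + C₂sin(6x).
Apply y(0) = 2: C₁ = 2. Differentiate and apply y'(0) = 1: 6·C₂ = 1, so C₂ = 1/6.
Particular solution: y = 2cos(6x) + (1/6)sin(6x).


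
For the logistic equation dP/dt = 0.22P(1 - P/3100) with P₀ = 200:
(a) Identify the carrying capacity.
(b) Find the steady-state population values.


Logistic ODE dP/dt = 0.22P(1 - P/3100) has equilibria where dP/dt = 0, i.e. P = 0 or P = 3100.
The coefficient (1 - P/K) = 0 when P = K, identifying K = 3100 as the carrying capacity.
(a) K = 3100; (b) equilibria P = 0 and P = 3100.


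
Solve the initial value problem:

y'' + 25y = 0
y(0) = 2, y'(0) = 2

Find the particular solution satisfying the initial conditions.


Characteristic roots of r² + 25 = 0 are ±5i, so y = C₁cos(5x) + C₂sin(5x).
Apply y(0) = 2: C₁ = 2. Differentiate and apply y'(0) = 2: 5·C₂ = 2, so C₂ = 2/5.
Particular solution: y = 2cos(5x) + (2/5)sin(5x).


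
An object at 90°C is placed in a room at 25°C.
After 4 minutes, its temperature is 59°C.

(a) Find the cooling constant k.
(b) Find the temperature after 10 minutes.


Newton's law: T(t) = T_a + (T₀ - T_a)e^(-kt).
(a) Use T(4) = 59: (59 - 25)/(90 - 25) = e^(-k·4), so k = -ln(0.523)/4 ≈ 0.1620.
(b) Apply k to t = 10: T(10) = 25 + (65)e^(-1.620) ≈ 37.9°C.


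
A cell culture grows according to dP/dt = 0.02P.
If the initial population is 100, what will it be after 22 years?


The ODE dP/dt = 0.02P has solution P(t) = P(0)e^(0.02t).
Substitute P(0) = 100 and t = 22: P(22) = 100 e^(0.44) ≈ 155.


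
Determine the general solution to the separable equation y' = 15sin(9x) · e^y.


Separate: e^(-y) dy = 15sin(9x) dx.
Integrate: -e^(-y) = -(5/3)cos(9x) + C₀.
Rearrange: e^(-y) = (5/3)cos(9x) + C.


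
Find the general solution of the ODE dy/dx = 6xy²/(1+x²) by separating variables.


Separate: dy/y² = 6x/(1+x²) dx.
Integrate LHS: ∫ dy/y² = -1/y.
Integrate RHS via u = 1+x²: 3ln(1+x²) + C.
Result: -1/y = 3ln(1+x²) + C.


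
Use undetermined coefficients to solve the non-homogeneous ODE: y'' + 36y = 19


Homogeneous part: r² + 36 = 0 ⇒ r = ±6i, so y_h = C₁cos(6x) + C₂sin(6x).
Try constant y_p = A; plug in: 36A = 19 ⇒ A = 19/36.
General solution: y = C₁cos(6x) + C₂sin(6x) + 19/36.


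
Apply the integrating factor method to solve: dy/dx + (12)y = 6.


P(x) = 12, Q(x) = 6; integrating factor μ = e^(12x).
(μ y)' = 6e^(12x) ⇒ μ y = (1/2)e^(12x) + C.
Divide by μ: y = 1/2 + Ce^(-12x).


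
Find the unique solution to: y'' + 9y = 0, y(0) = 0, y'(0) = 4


Characteristic roots of r² + 9 = 0 are ±3i, so y = C₁cos(3x) + C₂sin(3x).
Apply y(0) = 0: C₁ = 0. Differentiate and apply y'(0) = 4: 3·C₂ = 4, so C₂ = 4/3.
Particular solution: y = (4/3)sin(3x).


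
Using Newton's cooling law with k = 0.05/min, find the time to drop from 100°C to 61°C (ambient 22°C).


From T(t) = T_a + (T₀ - T_a)e^(-kt), set T(t) = 61:
(61 - 22) / (100 - 22) = e^(-0.05t), so t = -ln(0.500)/0.05 ≈ 13.9 minutes.


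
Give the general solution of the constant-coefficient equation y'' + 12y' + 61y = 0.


Characteristic equation: r² + 12r + 61 = 0.
Discriminant is negative; roots r = -6 ± 5i (complex conjugate pair).
General solution uses e^(α x)(C₁ cos(β x) + C₂ sin(β x)): y = e^(-6x)(C₁cos(5x) + C₂sin(5x)).


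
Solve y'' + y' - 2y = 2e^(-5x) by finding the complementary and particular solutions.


Characteristic roots of r² + r - 2 = 0 are -2, 1.
y_h = C₁e^(-2x) + C₂e^(x).
Forcing exponent -5 is not a characteristic root; try y_p = Ae^(-5x).
Substitute: A·(25 + (1)·-5 + (-2)) = A·18 = 2, so A = 1/9.
General solution: y = C₁e^(-2x) + C₂e^(x) + (1/9)e^(-5x).


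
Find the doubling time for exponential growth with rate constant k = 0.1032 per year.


Exponential growth: P(t) = P₀ e^(0.1032t). Set P(t)/P₀ = 2: e^(0.1032t) = 2.
Solve: t = ln(2)/0.1032 ≈ 6.72 years.


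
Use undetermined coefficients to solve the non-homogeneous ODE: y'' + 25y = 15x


Homogeneous: r² + 25 = 0 ⇒ r = ±5i, y_h = C₁cos(5x) + C₂sin(5x).
Polynomial forcing; try y_p = Ax + B. Then y_p'' + 25 y_p = 25(Ax + B) = 15x, so B = 0 and A = 3/5.
General solution: y = C₁cos(5x) + C₂sin(5x) + (3/5)x.


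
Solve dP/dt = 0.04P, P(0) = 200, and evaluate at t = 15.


The ODE dP/dt = 0.04P has solution P(t) = P(0)e^(0.04t).
Substitute P(0) = 200 and t = 15: P(15) = 200 e^(0.60) ≈ 364.


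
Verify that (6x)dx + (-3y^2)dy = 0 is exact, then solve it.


Check exactness: ∂M/∂y = 0 and ∂N/∂x = 0; equal, so the equation is exact.
Integrate M with respect to x (treating y as constant): ∫M dx = 3x^2 + h(y).
Differentiate w.r.t. y and set equal to N: the x-dependent terms already match, leaving h'(y) = -3y^2. Integrate: h(y) = -y^3.
So F(x,y) = 3x^2 - y^3.
General solution: 3x^2 - y^3 = C.


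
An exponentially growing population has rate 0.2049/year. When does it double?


Exponential growth: P(t) = P₀ e^(0.2049t). Set P(t)/P₀ = 2: e^(0.2049t) = 2.
Solve: t = ln(2)/0.2049 ≈ 3.38 years.


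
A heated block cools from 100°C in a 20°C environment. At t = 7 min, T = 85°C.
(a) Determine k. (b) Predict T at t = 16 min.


Newton's law: T(t) = T_a + (T₀ - T_a)e^(-kt).
(a) Use T(7) = 85: (85 - 20)/(100 - 20) = e^(-k·7), so k = -ln(0.812)/7 ≈ 0.0297.
(b) Apply k to t = 16: T(16) = 20 + (80)e^(-0.475) ≈ 69.8°C.


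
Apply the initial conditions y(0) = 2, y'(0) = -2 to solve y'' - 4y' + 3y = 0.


Characteristic roots of r² - 4r + 3 = 0 are 1, 3.
General solution y = c₁ e^(x) + c₂ e^(3x).
Apply y(0) = 2: c₁ + c₂ = 2. Apply y'(0) = -2: 1 c₁ + 3 c₂ = -2.
Solve: c₁ = 4, c₂ = -2.
Particular solution: y = 4e^(x) - 2e^(3x).


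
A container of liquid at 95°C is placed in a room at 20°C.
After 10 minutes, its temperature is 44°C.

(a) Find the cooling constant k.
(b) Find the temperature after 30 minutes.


Newton's law: T(t) = T_a + (T₀ - T_a)e^(-kt).
(a) Use T(10) = 44: (44 - 20)/(95 - 20) = e^(-k·10), so k = -ln(0.320)/10 ≈ 0.1139.
(b) Apply k to t = 30: T(30) = 20 + (75)e^(-3.418) ≈ 22.5°C.


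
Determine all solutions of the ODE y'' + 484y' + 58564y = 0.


Characteristic equation: r² + 484r + 58564 = 0, i.e. (r + 242)² = 0.
Repeated root r = -242; include an x factor for the second linearly independent solution.
General solution: y = (C₁ + C₂x)e^(-242x).


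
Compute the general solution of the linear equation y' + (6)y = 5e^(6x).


P(x) = 6 ⇒ μ = e^(6x).
(μ y)' = 5e^(12x) ⇒ μ y = (5/12)e^(12x) + C.
Divide by μ: y = (5/12)e^(6x) + Ce^(-6x).


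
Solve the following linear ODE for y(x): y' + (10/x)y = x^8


P(x) = 10/x ⇒ μ = x^10.
(x^10 y)' = x^18 ⇒ x^10 y = x^19/(19) + C.
Solve for y: y = (1/19)x^9 + C/x^10.


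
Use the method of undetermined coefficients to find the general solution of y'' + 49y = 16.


Homogeneous part: r² + 49 = 0 ⇒ r = ±7i, so y_h = C₁cos(7x) + C₂sin(7x).
Try constant y_p = A; plug in: 49A = 16 ⇒ A = 16/49.
General solution: y = C₁cos(7x) + C₂sin(7x) + 16/49.


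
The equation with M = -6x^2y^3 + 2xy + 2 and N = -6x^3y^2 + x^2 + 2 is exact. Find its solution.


Check exactness: ∂M/∂y = -18x^2y^2 + 2x and ∂N/∂x = -18x^2y^2 + 2x; equal, so the equation is exact.
Integrate M with respect to x (treating y as constant): ∫M dx = -2x^3y^3 + x^2y + 2x + h(y).
Differentiate w.r.t. y and set equal to N: the x-dependent terms already match, leaving h'(y) = 2. Integrate: h(y) = 2y.
So F(x,y) = -2x^3y^3 + x^2y + 2y + 2x.
General solution: -2x^3y^3 + x^2y + 2y + 2x = C.


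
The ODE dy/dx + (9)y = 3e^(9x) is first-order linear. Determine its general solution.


P(x) = 9 ⇒ μ = e^(9x).
(μ y)' = 3e^(18x) ⇒ μ y = (3/18)e^(18x) + C.
Divide by μ: y = (1/6)e^(9x) + Ce^(-9x).


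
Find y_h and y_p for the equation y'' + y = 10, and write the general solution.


Homogeneous part: r² + 1 = 0 ⇒ r = ±1i, so y_h = C₁cos(x) + C₂sin(x).
Try constant y_p = A; plug in: 1A = 10 ⇒ A = 10.
General solution: y = C₁cos(x) + C₂sin(x) + 10.


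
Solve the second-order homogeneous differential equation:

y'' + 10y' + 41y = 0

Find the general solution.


Characteristic equation: r² + 10r + 41 = 0.
Discriminant is negative; roots r = -5 ± 4i (complex conjugate pair).
General solution uses e^(α x)(C₁ cos(β x) + C₂ sin(β x)): y = e^(-5x)(C₁cos(4x) + C₂sin(4x)).


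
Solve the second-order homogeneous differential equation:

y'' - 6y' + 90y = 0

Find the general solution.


Characteristic equation: r² - 6r + 90 = 0.
Discriminant is negative; roots r = 3 ± 9i (complex conjugate pair).
General solution uses e^(α x)(C₁ cos(β x) + C₂ sin(β x)): y = e^(3x)(C₁cos(9x) + C₂sin(9x)).


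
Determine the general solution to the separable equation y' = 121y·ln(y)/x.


Separate: dy/[y ln(y)] = 121 dx/x.
Substitute u = ln(y): du/u = 121 dx/x.
Integrate: ln|ln(y)| = 121ln|x| + C₀, hence ln(y) = C·x^121.


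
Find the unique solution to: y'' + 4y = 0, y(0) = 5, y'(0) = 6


Characteristic roots of r² + 4 = 0 are ±2i, so y = C₁cos(2x) + C₂sin(2x).
Apply y(0) = 5: C₁ = 5. Differentiate and apply y'(0) = 6: 2·C₂ = 6, so C₂ = 3.
Particular solution: y = 5cos(2x) + 3sin(2x).


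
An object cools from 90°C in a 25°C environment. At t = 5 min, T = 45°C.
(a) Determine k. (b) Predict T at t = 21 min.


Newton's law: T(t) = T_a + (T₀ - T_a)e^(-kt).
(a) Use T(5) = 45: (45 - 25)/(90 - 25) = e^(-k·5), so k = -ln(0.308)/5 ≈ 0.2357.
(b) Apply k to t = 21: T(21) = 25 + (65)e^(-4.950) ≈ 25.5°C.


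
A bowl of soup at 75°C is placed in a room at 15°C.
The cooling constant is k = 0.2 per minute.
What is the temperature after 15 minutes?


Newton's law: dT/dt = -k(T - T_a) has solution T(t) = T_a + (T₀ - T_a)e^(-kt).
Plug in T_a = 15, T₀ = 75, k = 0.2, t = 15: T(15) = 15 + (60)e^(-3.00) ≈ 18.0°C.


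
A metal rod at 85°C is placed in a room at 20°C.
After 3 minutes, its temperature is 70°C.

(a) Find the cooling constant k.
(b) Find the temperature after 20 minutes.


Newton's law: T(t) = T_a + (T₀ - T_a)e^(-kt).
(a) Use T(3) = 70: (70 - 20)/(85 - 20) = e^(-k·3), so k = -ln(0.769)/3 ≈ 0.0875.
(b) Apply k to t = 20: T(20) = 20 + (65)e^(-1.749) ≈ 31.3°C.


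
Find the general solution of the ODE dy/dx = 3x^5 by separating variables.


Integrate both sides with respect to x: y = ∫ 3x^5 dx = (1/2)x^6 + C.


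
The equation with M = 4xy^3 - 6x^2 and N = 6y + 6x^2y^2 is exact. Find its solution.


Check exactness: ∂M/∂y = 12xy^2 and ∂N/∂x = 12xy^2; equal, so the equation is exact.
Integrate M with respect to x (treating y as constant): ∫M dx = 2x^2y^3 - 2x^3 + h(y).
Differentiate w.r.t. y and set equal to N: the x-dependent terms already match, leaving h'(y) = 6y. Integrate: h(y) = 3y^2.
So F(x,y) = 3y^2 + 2x^2y^3 - 2x^3.
General solution: 3y^2 + 2x^2y^3 - 2x^3 = C.


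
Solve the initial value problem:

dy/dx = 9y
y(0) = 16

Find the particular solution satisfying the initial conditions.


General solution of y' = 9y is y = Ce^(9x).
Apply y(0) = 16: C = 16.
Particular solution: y = 16e^(9x).


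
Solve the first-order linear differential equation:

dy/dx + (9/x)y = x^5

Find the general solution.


P(x) = 9/x ⇒ μ = x^9.
(x^9 y)' = x^14 ⇒ x^9 y = x^15/(15) + C.
Solve for y: y = (1/15)x^6 + C/x^9.


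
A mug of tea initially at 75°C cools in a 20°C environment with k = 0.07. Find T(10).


Newton's law: dT/dt = -k(T - T_a) has solution T(t) = T_a + (T₀ - T_a)e^(-kt).
Plug in T_a = 20, T₀ = 75, k = 0.07, t = 10: T(10) = 20 + (55)e^(-0.70) ≈ 47.3°C.


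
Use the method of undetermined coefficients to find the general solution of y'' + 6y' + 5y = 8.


Characteristic roots of r² + 6r + 5 = 0 are -1, -5.
y_h = C₁e^(-x) + C₂e^(-5x).
Constant forcing; try y_p = A. Then 5A = 8 ⇒ A = 8/5.
General solution: y = C₁e^(-x) + C₂e^(-5x) + 8/5.


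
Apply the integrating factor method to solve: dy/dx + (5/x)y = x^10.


P(x) = 5/x ⇒ μ = x^5.
(x^5 y)' = x^5·x^10 = x^15.
Integrate: x^5 y = x^16/(16) + C.
Solve for y: y = (1/16)x^11 + C/x^5.


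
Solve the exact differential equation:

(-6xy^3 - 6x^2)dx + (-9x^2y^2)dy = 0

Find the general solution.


Check exactness: ∂M/∂y = -18xy^2 and ∂N/∂x = -18xy^2; equal, so the equation is exact.
Integrate M with respect to x (treating y as constant): ∫M dx = -3x^2y^3 - 2x^3 + h(y).
Differentiate w.r.t. y and set equal to N: all terms match, so h'(y) = 0 and h is a constant absorbed into C.
General solution: -3x^2y^3 - 2x^3 = C.


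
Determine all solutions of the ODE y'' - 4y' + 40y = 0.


Characteristic equation: r² - 4r + 40 = 0.
Discriminant is negative; roots r = 2 ± 6i (complex conjugate pair).
General solution uses e^(α x)(C₁ cos(β x) + C₂ sin(β x)): y = e^(2x)(C₁cos(6x) + C₂sin(6x)).


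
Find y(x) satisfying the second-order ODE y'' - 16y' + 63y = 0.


Characteristic equation: r² - 16r + 63 = 0.
Factor: (r - 9)(r - 7) = 0 ⇒ r = 9, 7 (distinct real).
General solution: y = C₁e^(9x) + C₂e^(7x).


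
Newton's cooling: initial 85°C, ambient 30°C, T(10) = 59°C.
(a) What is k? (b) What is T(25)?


Newton's law: T(t) = T_a + (T₀ - T_a)e^(-kt).
(a) Use T(10) = 59: (59 - 30)/(85 - 30) = e^(-k·10), so k = -ln(0.527)/10 ≈ 0.0640.
(b) Apply k to t = 25: T(25) = 30 + (55)e^(-1.600) ≈ 41.1°C.


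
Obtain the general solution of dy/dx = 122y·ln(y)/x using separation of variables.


Separate: dy/[y ln(y)] = 122 dx/x.
Substitute u = ln(y): du/u = 122 dx/x.
Integrate: ln|ln(y)| = 122ln|x| + C₀, hence ln(y) = C·x^122.


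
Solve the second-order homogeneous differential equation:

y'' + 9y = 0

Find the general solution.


Characteristic equation: r² + 9 = 0.
Discriminant is negative; roots r = 0 ± 3i (complex conjugate pair).
General solution uses e^(α x)(C₁ cos(β x) + C₂ sin(β x)): y = C₁cos(3x) + C₂sin(3x).


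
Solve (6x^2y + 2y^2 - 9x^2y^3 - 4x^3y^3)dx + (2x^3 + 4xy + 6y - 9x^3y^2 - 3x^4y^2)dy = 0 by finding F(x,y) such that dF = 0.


Check exactness: ∂M/∂y = 6x^2 + 4y - 27x^2y^2 - 12x^3y^2 and ∂N/∂x = 6x^2 + 4y - 27x^2y^2 - 12x^3y^2; equal, so the equation is exact.
Integrate M with respect to x (treating y as constant): ∫M dx = 2x^3y + 2xy^2 - 3x^3y^3 - x^4y^3 + h(y).
Differentiate w.r.t. y and set equal to N: the x-dependent terms already match, leaving h'(y) = 6y. Integrate: h(y) = 3y^2.
So F(x,y) = 2x^3y + 2xy^2 + 3y^2 - 3x^3y^3 - x^4y^3.
General solution: 2x^3y + 2xy^2 + 3y^2 - 3x^3y^3 - x^4y^3 = C.


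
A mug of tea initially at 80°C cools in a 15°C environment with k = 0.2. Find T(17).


Newton's law: dT/dt = -k(T - T_a) has solution T(t) = T_a + (T₀ - T_a)e^(-kt).
Plug in T_a = 15, T₀ = 80, k = 0.2, t = 17: T(17) = 15 + (65)e^(-3.40) ≈ 17.2°C.


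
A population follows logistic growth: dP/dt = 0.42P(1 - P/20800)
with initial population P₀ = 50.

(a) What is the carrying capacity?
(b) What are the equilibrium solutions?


Logistic ODE dP/dt = 0.42P(1 - P/20800) has equilibria where dP/dt = 0, i.e. P = 0 or P = 20800.
The coefficient (1 - P/K) = 0 when P = K, identifying K = 20800 as the carrying capacity.
(a) K = 20800; (b) equilibria P = 0 and P = 20800.


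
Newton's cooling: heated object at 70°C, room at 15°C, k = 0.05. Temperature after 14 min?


Newton's law: dT/dt = -k(T - T_a) has solution T(t) = T_a + (T₀ - T_a)e^(-kt).
Plug in T_a = 15, T₀ = 70, k = 0.05, t = 14: T(14) = 15 + (55)e^(-0.70) ≈ 42.3°C.


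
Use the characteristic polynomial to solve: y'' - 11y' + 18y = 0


Characteristic equation: r² - 11r + 18 = 0.
Factor: (r - 2)(r - 9) = 0 ⇒ r = 2, 9 (distinct real).
General solution: y = C₁e^(2x) + C₂e^(9x).


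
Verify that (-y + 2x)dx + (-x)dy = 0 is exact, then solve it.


Check exactness: ∂M/∂y = -1 and ∂N/∂x = -1; equal, so the equation is exact.
Integrate M with respect to x (treating y as constant): ∫M dx = -xy + x^2 + h(y).
Differentiate w.r.t. y and set equal to N: all terms match, so h'(y) = 0 and h is a constant absorbed into C.
General solution: -xy + x^2 = C.


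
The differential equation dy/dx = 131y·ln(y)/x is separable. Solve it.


Separate: dy/[y ln(y)] = 131 dx/x.
Substitute u = ln(y): du/u = 131 dx/x.
Integrate: ln|ln(y)| = 131ln|x| + C₀, hence ln(y) = C·x^131.


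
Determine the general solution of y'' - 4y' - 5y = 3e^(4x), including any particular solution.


Characteristic roots of r² - 4r - 5 = 0 are -1, 5.
y_h = C₁e^(-x) + C₂e^(5x).
Forcing exponent 4 is not a characteristic root; try y_p = Ae^(4x).
Substitute: A·(16 + (-4)·4 + (-5)) = A·-5 = 3, so A = -3/5.
General solution: y = C₁e^(-x) + C₂e^(5x) - (3/5)e^(4x).


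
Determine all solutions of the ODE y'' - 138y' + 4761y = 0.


Characteristic equation: r² - 138r + 4761 = 0, i.e. (r - 69)² = 0.
Repeated root r = 69; include an x factor for the second linearly independent solution.
General solution: y = (C₁ + C₂x)e^(69x).


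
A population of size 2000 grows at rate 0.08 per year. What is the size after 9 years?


The ODE dP/dt = 0.08P has solution P(t) = P(0)e^(0.08t).
Substitute P(0) = 2000 and t = 9: P(9) = 2000 e^(0.72) ≈ 4109.


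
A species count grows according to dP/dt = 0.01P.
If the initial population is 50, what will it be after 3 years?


The ODE dP/dt = 0.01P has solution P(t) = P(0)e^(0.01t).
Substitute P(0) = 50 and t = 3: P(3) = 50 e^(0.03) ≈ 52.


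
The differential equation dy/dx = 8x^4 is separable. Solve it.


Integrate both sides with respect to x: y = ∫ 8x^4 dx = (8/5)x^5 + C.


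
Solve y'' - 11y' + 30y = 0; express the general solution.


Characteristic equation: r² - 11r + 30 = 0.
Factor: (r - 6)(r - 5) = 0 ⇒ r = 6, 5 (distinct real).
General solution: y = C₁e^(6x) + C₂e^(5x).


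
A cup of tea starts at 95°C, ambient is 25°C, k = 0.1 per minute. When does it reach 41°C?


From T(t) = T_a + (T₀ - T_a)e^(-kt), set T(t) = 41:
(41 - 25) / (95 - 25) = e^(-0.1t), so t = -ln(0.229)/0.1 ≈ 14.8 minutes.


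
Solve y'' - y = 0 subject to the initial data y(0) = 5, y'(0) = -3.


Characteristic roots of r² - 1 = 0 are -1, 1.
General solution y = c₁ e^(-x) + c₂ e^(x).
Apply y(0) = 5: c₁ + c₂ = 5. Apply y'(0) = -3: -1 c₁ + 1 c₂ = -3.
Solve: c₁ = 4, c₂ = 1.
Particular solution: y = 4e^(-x) + e^(x).


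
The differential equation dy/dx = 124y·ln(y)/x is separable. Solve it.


Separate: dy/[y ln(y)] = 124 dx/x.
Substitute u = ln(y): du/u = 124 dx/x.
Integrate: ln|ln(y)| = 124ln|x| + C₀, hence ln(y) = C·x^124.


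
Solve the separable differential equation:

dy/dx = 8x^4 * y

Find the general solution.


Separate variables: dy/y = 8x^4 dx.
Integrate: ln|y| = (8/5)x^5 + C₀.
Exponentiate: y = Ce^((8/5)x^5).


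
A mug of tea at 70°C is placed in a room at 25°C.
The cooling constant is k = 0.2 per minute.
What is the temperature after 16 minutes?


Newton's law: dT/dt = -k(T - T_a) has solution T(t) = T_a + (T₀ - T_a)e^(-kt).
Plug in T_a = 25, T₀ = 70, k = 0.2, t = 16: T(16) = 25 + (45)e^(-3.20) ≈ 26.8°C.


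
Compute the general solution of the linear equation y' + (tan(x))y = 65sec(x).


P(x) = tan(x) ⇒ μ = e^(∫tan(x)dx) = sec(x).
(sec(x) y)' = 65sec²(x) ⇒ sec(x) y = 65tan(x) + C.
Multiply by cos(x): y = 65sin(x) + C·cos(x).


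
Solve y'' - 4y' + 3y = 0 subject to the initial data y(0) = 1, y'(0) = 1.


Characteristic roots of r² - 4r + 3 = 0 are 3, 1.
General solution y = c₁ e^(3x) + c₂ e^(x).
Apply y(0) = 1: c₁ + c₂ = 1. Apply y'(0) = 1: 3 c₁ + 1 c₂ = 1.
Solve: c₁ = 0, c₂ = 1.
Particular solution: y = 0e^(3x) + e^(x).


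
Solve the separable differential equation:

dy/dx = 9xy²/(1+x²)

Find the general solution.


Separate: dy/y² = 9x/(1+x²) dx.
Integrate LHS: ∫ dy/y² = -1/y.
Integrate RHS via u = 1+x²: (9/2)ln(1+x²) + C.
Result: -1/y = (9/2)ln(1+x²) + C.


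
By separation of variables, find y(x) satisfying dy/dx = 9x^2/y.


Separate variables: y dy = 9x^2 dx.
Integrate both sides: y²/2 = 3x^3 + C₀.
Multiply by 2: y² = 6x^3 + C.


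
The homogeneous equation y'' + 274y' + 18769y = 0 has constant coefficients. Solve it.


Characteristic equation: r² + 274r + 18769 = 0, i.e. (r + 137)² = 0.
Repeated root r = -137; include an x factor for the second linearly independent solution.
General solution: y = (C₁ + C₂x)e^(-137x).


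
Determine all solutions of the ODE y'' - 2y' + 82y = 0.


Characteristic equation: r² - 2r + 82 = 0.
Discriminant is negative; roots r = 1 ± 9i (complex conjugate pair).
General solution uses e^(α x)(C₁ cos(β x) + C₂ sin(β x)): y = e^(x)(C₁cos(9x) + C₂sin(9x)).


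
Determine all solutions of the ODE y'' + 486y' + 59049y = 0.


Characteristic equation: r² + 486r + 59049 = 0, i.e. (r + 243)² = 0.
Repeated root r = -243; include an x factor for the second linearly independent solution.
General solution: y = (C₁ + C₂x)e^(-243x).


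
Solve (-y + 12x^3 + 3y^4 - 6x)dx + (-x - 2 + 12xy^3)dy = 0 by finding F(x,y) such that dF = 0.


Check exactness: ∂M/∂y = -1 + 12y^3 and ∂N/∂x = -1 + 12y^3; equal, so the equation is exact.
Integrate M with respect to x (treating y as constant): ∫M dx = -xy + 3x^4 + 3xy^4 - 3x^2 + h(y).
Differentiate w.r.t. y and set equal to N: the x-dependent terms already match, leaving h'(y) = -2. Integrate: h(y) = -2y.
So F(x,y) = -xy + 3x^4 - 2y + 3xy^4 - 3x^2.
General solution: -xy + 3x^4 - 2y + 3xy^4 - 3x^2 = C.


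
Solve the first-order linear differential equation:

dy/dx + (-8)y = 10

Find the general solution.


P(x) = -8 ⇒ μ = e^(-8x).
(μ y)' = 10e^(-8x) ⇒ μ y = -(5/4)e^(-8x) + C.
Divide by μ: y = -5/4 + Ce^(8x).


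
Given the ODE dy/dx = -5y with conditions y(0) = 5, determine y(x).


General solution of y' = -5y is y = Ce^(-5x).
Apply y(0) = 5: C = 5.
Particular solution: y = 5e^(-5x).


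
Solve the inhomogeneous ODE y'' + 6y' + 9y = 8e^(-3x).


Characteristic polynomial (r + 3)² = 0; repeated root r = -3.
y_h = (C₁ + C₂x)e^(-3x). Forcing matches the repeated root (resonance), so try y_p = Ax² e^(-3x).
Substitute and solve for A: 2A = 8, so A = 4.
General solution: y = (C₁ + C₂x + 4x²)e^(-3x).


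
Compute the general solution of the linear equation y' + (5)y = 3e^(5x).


P(x) = 5 ⇒ μ = e^(5x).
(μ y)' = 3e^(10x) ⇒ μ y = (3/10)e^(10x) + C.
Divide by μ: y = (3/10)e^(5x) + Ce^(-5x).


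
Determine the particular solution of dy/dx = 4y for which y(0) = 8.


General solution of y' = 4y is y = Ce^(4x).
Apply y(0) = 8: C = 8.
Particular solution: y = 8e^(4x).


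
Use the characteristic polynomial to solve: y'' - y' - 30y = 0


Characteristic equation: r² - r - 30 = 0.
Factor: (r - 6)(r + 5) = 0 ⇒ r = 6, -5 (distinct real).
General solution: y = C₁e^(6x) + C₂e^(-5x).


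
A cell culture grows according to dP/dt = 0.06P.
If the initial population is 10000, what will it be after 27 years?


The ODE dP/dt = 0.06P has solution P(t) = P(0)e^(0.06t).
Substitute P(0) = 10000 and t = 27: P(27) = 10000 e^(1.62) ≈ 50531.


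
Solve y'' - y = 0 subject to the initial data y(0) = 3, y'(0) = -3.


Characteristic roots of r² - 1 = 0 are -1, 1.
General solution y = c₁ e^(-x) + c₂ e^(x).
Apply y(0) = 3: c₁ + c₂ = 3. Apply y'(0) = -3: -1 c₁ + 1 c₂ = -3.
Solve: c₁ = 3, c₂ = 0.
Particular solution: y = 3e^(-x) + 0e^(x).


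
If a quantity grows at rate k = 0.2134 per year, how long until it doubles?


Exponential growth: P(t) = P₀ e^(0.2134t). Set P(t)/P₀ = 2: e^(0.2134t) = 2.
Solve: t = ln(2)/0.2134 ≈ 3.25 years.


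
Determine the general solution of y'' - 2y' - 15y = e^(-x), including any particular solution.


Characteristic roots of r² - 2r - 15 = 0 are -3, 5.
y_h = C₁e^(-3x) + C₂e^(5x).
Forcing exponent -1 is not a characteristic root; try y_p = Ae^(-x).
Substitute: A·(1 + (-2)·-1 + (-15)) = A·-12 = 1, so A = -1/12.
General solution: y = C₁e^(-3x) + C₂e^(5x) - (1/12)e^(-x).


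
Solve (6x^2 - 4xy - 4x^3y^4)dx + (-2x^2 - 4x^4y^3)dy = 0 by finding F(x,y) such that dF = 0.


Check exactness: ∂M/∂y = -4x - 16x^3y^3 and ∂N/∂x = -4x - 16x^3y^3; equal, so the equation is exact.
Integrate M with respect to x (treating y as constant): ∫M dx = 2x^3 - 2x^2y - x^4y^4 + h(y).
Differentiate w.r.t. y and set equal to N: all terms match, so h'(y) = 0 and h is a constant absorbed into C.
General solution: 2x^3 - 2x^2y - x^4y^4 = C.


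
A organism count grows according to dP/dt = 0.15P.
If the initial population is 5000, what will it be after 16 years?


The ODE dP/dt = 0.15P has solution P(t) = P(0)e^(0.15t).
Substitute P(0) = 5000 and t = 16: P(16) = 5000 e^(2.40) ≈ 55116.


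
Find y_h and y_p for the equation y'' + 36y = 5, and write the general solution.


Homogeneous part: r² + 36 = 0 ⇒ r = ±6i, so y_h = C₁cos(6x) + C₂sin(6x).
Try constant y_p = A; plug in: 36A = 5 ⇒ A = 5/36.
General solution: y = C₁cos(6x) + C₂sin(6x) + 5/36.


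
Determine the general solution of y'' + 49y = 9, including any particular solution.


Homogeneous part: r² + 49 = 0 ⇒ r = ±7i, so y_h = C₁cos(7x) + C₂sin(7x).
Try constant y_p = A; plug in: 49A = 9 ⇒ A = 9/49.
General solution: y = C₁cos(7x) + C₂sin(7x) + 9/49.


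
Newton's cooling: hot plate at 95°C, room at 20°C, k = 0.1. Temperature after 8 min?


Newton's law: dT/dt = -k(T - T_a) has solution T(t) = T_a + (T₀ - T_a)e^(-kt).
Plug in T_a = 20, T₀ = 95, k = 0.1, t = 8: T(8) = 20 + (75)e^(-0.80) ≈ 53.7°C.


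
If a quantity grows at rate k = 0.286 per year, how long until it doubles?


Exponential growth: P(t) = P₀ e^(0.286t). Set P(t)/P₀ = 2: e^(0.286t) = 2.
Solve: t = ln(2)/0.286 ≈ 2.42 years.


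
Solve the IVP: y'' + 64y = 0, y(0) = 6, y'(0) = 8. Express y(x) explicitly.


Characteristic roots of r² + 64 = 0 are ±8i, so y = C₁cos(8x) + C₂sin(8x).
Apply y(0) = 6: C₁ = 6. Differentiate and apply y'(0) = 8: 8·C₂ = 8, so C₂ = 1.
Particular solution: y = 6cos(8x) + sin(8x).


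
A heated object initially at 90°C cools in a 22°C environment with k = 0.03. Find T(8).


Newton's law: dT/dt = -k(T - T_a) has solution T(t) = T_a + (T₀ - T_a)e^(-kt).
Plug in T_a = 22, T₀ = 90, k = 0.03, t = 8: T(8) = 22 + (68)e^(-0.24) ≈ 75.5°C.


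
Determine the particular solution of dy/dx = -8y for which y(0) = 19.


General solution of y' = -8y is y = Ce^(-8x).
Apply y(0) = 19: C = 19.
Particular solution: y = 19e^(-8x).


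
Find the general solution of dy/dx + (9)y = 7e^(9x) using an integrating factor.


P(x) = 9 ⇒ μ = e^(9x).
(μ y)' = 7e^(18x) ⇒ μ y = (7/18)e^(18x) + C.
Divide by μ: y = (7/18)e^(9x) + Ce^(-9x).


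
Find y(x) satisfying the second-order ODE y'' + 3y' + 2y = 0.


Characteristic equation: r² + 3r + 2 = 0.
Factor: (r + 1)(r + 2) = 0 ⇒ r = -1, -2 (distinct real).
General solution: y = C₁e^(-x) + C₂e^(-2x).


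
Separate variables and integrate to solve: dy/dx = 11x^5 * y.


Separate variables: dy/y = 11x^5 dx.
Integrate: ln|y| = (11/6)x^6 + C₀.
Exponentiate: y = Ce^((11/6)x^6).


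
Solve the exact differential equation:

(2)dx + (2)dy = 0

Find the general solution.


Check exactness: ∂M/∂y = 0 and ∂N/∂x = 0; equal, so the equation is exact.
Integrate M with respect to x (treating y as constant): ∫M dx = 2x + h(y).
Differentiate w.r.t. y and set equal to N: the x-dependent terms already match, leaving h'(y) = 2. Integrate: h(y) = 2y.
So F(x,y) = 2x + 2y.
General solution: 2x + 2y = C.
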